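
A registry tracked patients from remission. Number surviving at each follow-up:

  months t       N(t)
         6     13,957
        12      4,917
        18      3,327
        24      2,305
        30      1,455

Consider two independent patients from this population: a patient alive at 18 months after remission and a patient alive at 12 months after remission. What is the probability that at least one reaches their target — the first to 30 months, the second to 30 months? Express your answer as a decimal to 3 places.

p₁ = N(30)/N(18) = 1,455/3,327 = 0.437331; p₂ = N(30)/N(12) = 1,455/4,917 = 0.295912.
P(at least one) = 1 − (1−p₁)(1−p₂) = 1 − 0.562669 × 0.704088 = 0.603832.

0.604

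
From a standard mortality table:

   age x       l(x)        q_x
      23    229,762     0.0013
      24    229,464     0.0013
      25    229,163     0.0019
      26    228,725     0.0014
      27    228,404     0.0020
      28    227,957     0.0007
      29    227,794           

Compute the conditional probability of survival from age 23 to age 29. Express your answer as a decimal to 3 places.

0.991

The conditional survival probability is l(29)/l(23) = 227,794/229,762 = 0.991435.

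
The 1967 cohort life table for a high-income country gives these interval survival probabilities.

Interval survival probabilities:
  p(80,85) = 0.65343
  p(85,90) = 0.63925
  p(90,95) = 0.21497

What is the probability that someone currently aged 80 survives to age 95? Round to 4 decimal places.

0.0898

Survival from 80 to 95 is the product of surviving each interval: 0.65343 × 0.63925 × 0.21497.
= 0.089794.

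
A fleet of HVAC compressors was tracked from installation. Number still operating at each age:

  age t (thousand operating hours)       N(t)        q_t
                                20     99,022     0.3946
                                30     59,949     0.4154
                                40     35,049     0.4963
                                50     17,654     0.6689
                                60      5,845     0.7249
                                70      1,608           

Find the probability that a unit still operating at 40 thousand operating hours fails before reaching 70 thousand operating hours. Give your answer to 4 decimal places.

0.9541

P(fail before 70 | operational at 40) = 1 − N(70)/N(40) = 1 − 1,608/35,049 = (33,441)/35,049 = 0.954121.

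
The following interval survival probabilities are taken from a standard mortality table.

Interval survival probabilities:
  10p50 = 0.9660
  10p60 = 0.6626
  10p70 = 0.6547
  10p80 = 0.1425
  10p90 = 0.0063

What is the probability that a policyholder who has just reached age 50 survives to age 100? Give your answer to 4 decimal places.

0.0004

Survival from 50 to 100 is the product of surviving each interval: 0.9660 × 0.6626 × 0.6547 × 0.1425 × 0.0063.
= 0.000376.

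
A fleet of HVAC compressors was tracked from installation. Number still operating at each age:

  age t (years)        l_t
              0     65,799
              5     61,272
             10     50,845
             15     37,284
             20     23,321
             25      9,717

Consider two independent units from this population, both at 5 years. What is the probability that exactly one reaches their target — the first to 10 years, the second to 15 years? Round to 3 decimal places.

p₁ = l_10/l_5 = 50,845/61,272 = 0.829824; p₂ = l_15/l_5 = 37,284/61,272 = 0.608500.
P(exactly one) = p₁(1−p₂) + (1−p₁)p₂ = 0.324876 + 0.103552 = 0.428428.

0.428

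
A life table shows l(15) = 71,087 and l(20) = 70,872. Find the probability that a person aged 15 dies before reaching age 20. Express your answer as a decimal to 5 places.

0.00302

P(die before 20 | alive at 15) = 1 − l(20)/l(15) = 1 − 70,872/71,087 = (215)/71,087 = 0.003024.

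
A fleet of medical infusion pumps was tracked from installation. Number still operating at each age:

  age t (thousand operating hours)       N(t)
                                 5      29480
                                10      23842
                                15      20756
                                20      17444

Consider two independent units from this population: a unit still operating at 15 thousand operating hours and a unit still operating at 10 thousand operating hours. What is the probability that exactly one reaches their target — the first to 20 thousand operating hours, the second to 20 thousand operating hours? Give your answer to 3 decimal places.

p₁ = N(20)/N(15) = 17444/20756 = 0.840432; p₂ = N(20)/N(10) = 17444/23842 = 0.731650.
P(exactly one) = p₁(1−p₂) + (1−p₁)p₂ = 0.225530 + 0.116748 = 0.342278.

0.342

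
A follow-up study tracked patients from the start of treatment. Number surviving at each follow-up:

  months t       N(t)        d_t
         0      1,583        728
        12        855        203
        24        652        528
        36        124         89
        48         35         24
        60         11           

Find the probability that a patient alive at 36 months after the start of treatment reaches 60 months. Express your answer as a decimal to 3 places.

The conditional survival probability is N(60)/N(36) = 11/124 = 0.088710.

0.089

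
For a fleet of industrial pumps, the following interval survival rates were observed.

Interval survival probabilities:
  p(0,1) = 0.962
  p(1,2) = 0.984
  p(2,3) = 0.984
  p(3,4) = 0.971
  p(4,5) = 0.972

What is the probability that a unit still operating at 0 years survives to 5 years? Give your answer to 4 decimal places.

P(survive 0→5) = 0.962 × 0.984 × 0.984 × 0.971 × 0.972.
= 0.879125.

0.8791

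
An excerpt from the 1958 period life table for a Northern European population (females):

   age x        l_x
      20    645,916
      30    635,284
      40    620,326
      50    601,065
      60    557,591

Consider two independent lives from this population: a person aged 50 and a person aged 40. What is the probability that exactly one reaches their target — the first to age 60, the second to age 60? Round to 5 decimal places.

0.15883

p₁ = l_60/l_50 = 557,591/601,065 = 0.927672; p₂ = l_60/l_40 = 557,591/620,326 = 0.898868.
P(exactly one) = p₁(1−p₂) + (1−p₁)p₂ = 0.093817 + 0.065013 = 0.158831.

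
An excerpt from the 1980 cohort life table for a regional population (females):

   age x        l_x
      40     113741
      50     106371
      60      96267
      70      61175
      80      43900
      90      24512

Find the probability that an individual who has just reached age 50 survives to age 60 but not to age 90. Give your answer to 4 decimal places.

We want 10|30q50 = (l_60 − l_90)/l_50.
This is the probability of reaching 60 but not 90, conditional on being alive at 50: (l_60 − l_90) / l_50.
= (96267 − 24512) / 106371 = 71755 / 106371 = 0.674573.

0.6746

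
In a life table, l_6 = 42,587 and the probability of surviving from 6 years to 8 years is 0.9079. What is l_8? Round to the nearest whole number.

38665

l_8 = l_6 × p = 42,587 × 0.9079 = 38665.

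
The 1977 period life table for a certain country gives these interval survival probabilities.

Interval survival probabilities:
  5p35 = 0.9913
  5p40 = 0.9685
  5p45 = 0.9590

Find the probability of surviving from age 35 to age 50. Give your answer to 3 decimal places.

0.921

15p35 = 0.9913 × 0.9685 × 0.9590.
= 0.920711.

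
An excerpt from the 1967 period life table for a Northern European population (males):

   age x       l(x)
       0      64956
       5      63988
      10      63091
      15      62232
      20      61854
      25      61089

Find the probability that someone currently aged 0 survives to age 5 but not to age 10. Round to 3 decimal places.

This is the probability of reaching 5 but not 10, conditional on being alive at 0: (l(5) − l(10)) / l(0).
= (63988 − 63091) / 64956 = 897 / 64956 = 0.013809.

0.014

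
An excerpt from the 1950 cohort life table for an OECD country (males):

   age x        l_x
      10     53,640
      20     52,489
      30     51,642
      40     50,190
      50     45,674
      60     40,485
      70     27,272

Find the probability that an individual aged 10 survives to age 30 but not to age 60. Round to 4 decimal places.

We want 20|30q10 = (l_30 − l_60)/l_10.
This is the probability of reaching 30 but not 60, conditional on being alive at 10: (l_30 − l_60) / l_10.
= (51,642 − 40,485) / 53,640 = 11,157 / 53,640 = 0.207998.

0.2080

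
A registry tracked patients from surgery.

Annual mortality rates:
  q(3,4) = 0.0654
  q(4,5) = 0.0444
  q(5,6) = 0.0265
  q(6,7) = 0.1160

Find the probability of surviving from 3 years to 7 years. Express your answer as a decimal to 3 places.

0.769

The overall survival probability is (1 − 0.0654) × (1 − 0.0444) × (1 − 0.0265) × (1 − 0.1160).
= 0.9346 × 0.9556 × 0.9735 × 0.8840 = 0.768582.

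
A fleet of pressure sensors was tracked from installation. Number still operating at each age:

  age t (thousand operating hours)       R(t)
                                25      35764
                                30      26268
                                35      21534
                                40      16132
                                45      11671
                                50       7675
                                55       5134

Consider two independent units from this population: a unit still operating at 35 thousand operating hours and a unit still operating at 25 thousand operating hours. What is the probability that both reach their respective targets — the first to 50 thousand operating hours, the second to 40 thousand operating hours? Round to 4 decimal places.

0.1608

p₁ = R(50)/R(35) = 7675/21534 = 0.356413; p₂ = R(40)/R(25) = 16132/35764 = 0.451068.
P(both) = p₁ × p₂ = 0.356413 × 0.451068 = 0.160766.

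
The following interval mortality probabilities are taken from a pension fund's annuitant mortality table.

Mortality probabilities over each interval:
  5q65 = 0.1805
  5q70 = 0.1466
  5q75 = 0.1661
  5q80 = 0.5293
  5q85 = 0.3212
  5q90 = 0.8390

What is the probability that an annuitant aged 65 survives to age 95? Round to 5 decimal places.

0.03000

The overall survival probability is (1 − 0.1805) × (1 − 0.1466) × (1 − 0.1661) × (1 − 0.5293) × (1 − 0.3212) × (1 − 0.8390).
= 0.8195 × 0.8534 × 0.8339 × 0.4707 × 0.6788 × 0.1610 = 0.030000.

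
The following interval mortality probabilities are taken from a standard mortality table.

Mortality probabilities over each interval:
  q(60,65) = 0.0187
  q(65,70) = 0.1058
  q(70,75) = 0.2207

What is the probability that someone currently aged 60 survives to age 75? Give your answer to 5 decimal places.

Survival from 60 to 75 is the product of surviving each interval: (1 − 0.0187) × (1 − 0.1058) × (1 − 0.2207).
= 0.9813 × 0.8942 × 0.7793 = 0.683819.

0.68382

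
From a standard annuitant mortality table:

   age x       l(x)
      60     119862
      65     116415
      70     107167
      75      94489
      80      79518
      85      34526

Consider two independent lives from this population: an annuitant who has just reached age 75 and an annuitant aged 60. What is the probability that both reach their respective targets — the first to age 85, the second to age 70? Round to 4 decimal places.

p₁ = l(85)/l(75) = 34526/94489 = 0.365397; p₂ = l(70)/l(60) = 107167/119862 = 0.894087.
P(both) = p₁ × p₂ = 0.365397 × 0.894087 = 0.326697.

0.3267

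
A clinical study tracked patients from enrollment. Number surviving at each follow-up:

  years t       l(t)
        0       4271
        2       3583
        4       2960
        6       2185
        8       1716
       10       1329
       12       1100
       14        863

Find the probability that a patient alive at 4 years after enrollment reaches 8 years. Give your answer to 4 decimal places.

0.5797

The conditional survival probability is l(8)/l(4) = 1716/2960 = 0.579730.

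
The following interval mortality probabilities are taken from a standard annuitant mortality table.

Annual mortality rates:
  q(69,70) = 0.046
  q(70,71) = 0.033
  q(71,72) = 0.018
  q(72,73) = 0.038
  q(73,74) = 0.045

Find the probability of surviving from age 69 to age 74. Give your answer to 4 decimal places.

0.8323

Chaining the interval survival probabilities: (1 − 0.046) × (1 − 0.033) × (1 − 0.018) × (1 − 0.038) × (1 − 0.045).
= 0.954 × 0.967 × 0.982 × 0.962 × 0.955 = 0.832271.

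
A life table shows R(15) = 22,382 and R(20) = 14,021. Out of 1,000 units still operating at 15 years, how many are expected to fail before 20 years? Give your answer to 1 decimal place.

The relevant probability is 1 − 14,021/22,382 = 0.373559.
Expected number = 1,000 × 0.373559 = 373.6.

373.6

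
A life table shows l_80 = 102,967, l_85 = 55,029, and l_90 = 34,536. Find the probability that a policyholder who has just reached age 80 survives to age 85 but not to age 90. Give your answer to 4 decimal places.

We want 5|5q80 = (l_85 − l_90)/l_80.
This is the probability of reaching 85 but not 90, conditional on being alive at 80: (l_85 − l_90) / l_80.
= (55,029 − 34,536) / 102,967 = 20,493 / 102,967 = 0.199025.

0.1990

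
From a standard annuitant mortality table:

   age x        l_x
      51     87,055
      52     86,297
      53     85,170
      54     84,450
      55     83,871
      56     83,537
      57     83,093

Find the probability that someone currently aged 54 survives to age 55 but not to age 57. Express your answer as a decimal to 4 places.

0.0092

We want 1|2q54 = (l_55 − l_57)/l_54.
This is the probability of reaching 55 but not 57, conditional on being alive at 54: (l_55 − l_57) / l_54.
= (83,871 − 83,093) / 84,450 = 778 / 84,450 = 0.009213.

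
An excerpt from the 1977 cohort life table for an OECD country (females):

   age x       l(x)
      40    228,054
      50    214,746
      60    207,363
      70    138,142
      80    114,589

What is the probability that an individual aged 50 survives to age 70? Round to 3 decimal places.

The conditional survival probability is l(70)/l(50) = 138,142/214,746 = 0.643281.

0.643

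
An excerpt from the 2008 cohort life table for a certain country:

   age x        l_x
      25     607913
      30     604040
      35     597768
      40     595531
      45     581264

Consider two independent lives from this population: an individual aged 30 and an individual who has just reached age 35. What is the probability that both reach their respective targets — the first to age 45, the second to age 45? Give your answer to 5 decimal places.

p₁ = l_45/l_30 = 581264/604040 = 0.962294; p₂ = l_45/l_35 = 581264/597768 = 0.972391.
P(both) = p₁ × p₂ = 0.962294 × 0.972391 = 0.935726.

0.93573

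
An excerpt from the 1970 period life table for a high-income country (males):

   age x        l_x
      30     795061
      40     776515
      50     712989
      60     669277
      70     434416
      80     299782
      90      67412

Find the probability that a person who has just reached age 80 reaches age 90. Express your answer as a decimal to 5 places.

0.22487

We want 10p80 = l_90/l_80.
The conditional survival probability is l_90/l_80 = 67412/299782 = 0.224870.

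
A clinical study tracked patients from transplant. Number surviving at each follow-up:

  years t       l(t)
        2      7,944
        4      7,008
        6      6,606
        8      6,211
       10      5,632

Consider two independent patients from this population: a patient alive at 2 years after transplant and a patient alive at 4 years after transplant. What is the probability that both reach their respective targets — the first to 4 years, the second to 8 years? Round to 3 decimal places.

0.782

p₁ = l(4)/l(2) = 7,008/7,944 = 0.882175; p₂ = l(8)/l(4) = 6,211/7,008 = 0.886273.
P(both) = p₁ × p₂ = 0.882175 × 0.886273 = 0.781848.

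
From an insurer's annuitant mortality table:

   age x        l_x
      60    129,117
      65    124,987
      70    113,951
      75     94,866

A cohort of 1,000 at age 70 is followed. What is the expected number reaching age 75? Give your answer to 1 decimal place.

832.5

The relevant probability is 94,866/113,951 = 0.832516.
Expected number = 1,000 × 0.832516 = 832.5.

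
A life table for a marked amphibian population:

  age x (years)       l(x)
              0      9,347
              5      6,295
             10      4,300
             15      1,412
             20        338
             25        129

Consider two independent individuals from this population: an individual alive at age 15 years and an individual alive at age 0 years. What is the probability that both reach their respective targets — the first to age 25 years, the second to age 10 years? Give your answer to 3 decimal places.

p₁ = l(25)/l(15) = 129/1,412 = 0.091360; p₂ = l(10)/l(0) = 4,300/9,347 = 0.460041.
P(both) = p₁ × p₂ = 0.091360 × 0.460041 = 0.042029.

0.042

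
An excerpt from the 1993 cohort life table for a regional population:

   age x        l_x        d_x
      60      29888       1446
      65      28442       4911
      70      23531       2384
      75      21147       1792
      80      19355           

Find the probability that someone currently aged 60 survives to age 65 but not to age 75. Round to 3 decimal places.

This is the probability of reaching 65 but not 75, conditional on being alive at 60: (l_65 − l_75) / l_60.
= (28442 − 21147) / 29888 = 7295 / 29888 = 0.244078.

0.244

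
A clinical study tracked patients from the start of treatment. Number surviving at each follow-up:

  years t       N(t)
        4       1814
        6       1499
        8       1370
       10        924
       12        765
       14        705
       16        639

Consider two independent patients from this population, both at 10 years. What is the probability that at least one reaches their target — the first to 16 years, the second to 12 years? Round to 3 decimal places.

0.947

p₁ = N(16)/N(10) = 639/924 = 0.691558; p₂ = N(12)/N(10) = 765/924 = 0.827922.
P(at least one) = 1 − (1−p₁)(1−p₂) = 1 − 0.308442 × 0.172078 = 0.946924.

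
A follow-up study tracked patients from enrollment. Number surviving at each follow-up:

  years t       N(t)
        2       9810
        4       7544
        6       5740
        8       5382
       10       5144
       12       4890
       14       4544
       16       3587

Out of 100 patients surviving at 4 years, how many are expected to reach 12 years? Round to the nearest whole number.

65

The relevant probability is 4890/7544 = 0.648197.
Expected number = 100 × 0.648197 = 65.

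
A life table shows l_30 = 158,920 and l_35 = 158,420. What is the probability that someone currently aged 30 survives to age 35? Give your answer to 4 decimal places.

0.9969

The conditional survival probability is l_35/l_30 = 158,420/158,920 = 0.996854.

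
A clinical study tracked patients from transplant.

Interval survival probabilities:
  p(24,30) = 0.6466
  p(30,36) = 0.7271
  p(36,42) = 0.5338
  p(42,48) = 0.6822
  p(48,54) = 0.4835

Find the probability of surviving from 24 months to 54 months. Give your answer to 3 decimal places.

0.083

Survival from 24 to 54 is the product of surviving each interval: 0.6466 × 0.7271 × 0.5338 × 0.6822 × 0.4835.
= 0.082778.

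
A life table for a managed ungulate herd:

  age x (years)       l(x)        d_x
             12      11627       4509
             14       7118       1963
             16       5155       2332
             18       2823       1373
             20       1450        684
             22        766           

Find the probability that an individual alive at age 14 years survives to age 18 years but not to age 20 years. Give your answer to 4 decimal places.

0.1929

This is the probability of reaching 18 but not 20, conditional on being alive at 14: (l(18) − l(20)) / l(14).
= (2823 − 1450) / 7118 = 1373 / 7118 = 0.192891.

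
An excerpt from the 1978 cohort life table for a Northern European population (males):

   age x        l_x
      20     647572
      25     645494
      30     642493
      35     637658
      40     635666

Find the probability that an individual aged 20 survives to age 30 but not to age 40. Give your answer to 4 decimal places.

We want 10|10q20 = (l_30 − l_40)/l_20.
This is the probability of reaching 30 but not 40, conditional on being alive at 20: (l_30 − l_40) / l_20.
= (642493 − 635666) / 647572 = 6827 / 647572 = 0.010542.

0.0105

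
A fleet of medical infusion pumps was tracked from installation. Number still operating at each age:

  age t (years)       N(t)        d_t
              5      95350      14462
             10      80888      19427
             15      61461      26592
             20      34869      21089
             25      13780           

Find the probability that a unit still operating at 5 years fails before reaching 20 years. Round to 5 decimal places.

0.63431

P(fail before 20 | operational at 5) = 1 − N(20)/N(5) = 1 − 34869/95350 = (60481)/95350 = 0.634305.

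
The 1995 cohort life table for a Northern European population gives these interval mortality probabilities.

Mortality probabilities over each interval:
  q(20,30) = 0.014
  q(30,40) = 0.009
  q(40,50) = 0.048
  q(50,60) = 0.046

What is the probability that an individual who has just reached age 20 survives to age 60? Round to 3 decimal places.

P(survive 20→60) = (1 − 0.014) × (1 − 0.009) × (1 − 0.048) × (1 − 0.046).
= 0.986 × 0.991 × 0.952 × 0.954 = 0.887434.

0.887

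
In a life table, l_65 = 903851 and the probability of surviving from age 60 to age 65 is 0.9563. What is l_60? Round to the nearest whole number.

945154

l_60 = l_65 / p = 903851 / 0.9563 = 945154.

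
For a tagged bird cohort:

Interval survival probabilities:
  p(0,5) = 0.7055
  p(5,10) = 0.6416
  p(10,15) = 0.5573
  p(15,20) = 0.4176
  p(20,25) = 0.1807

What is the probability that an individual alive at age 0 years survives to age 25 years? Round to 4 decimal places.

P(survive 0→25) = 0.7055 × 0.6416 × 0.5573 × 0.4176 × 0.1807.
= 0.019036.

0.0190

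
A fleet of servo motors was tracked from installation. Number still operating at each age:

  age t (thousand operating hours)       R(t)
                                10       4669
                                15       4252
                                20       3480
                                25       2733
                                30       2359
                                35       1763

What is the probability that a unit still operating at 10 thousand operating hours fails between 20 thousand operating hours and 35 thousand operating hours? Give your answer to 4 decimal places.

0.3677

This is the probability of reaching 20 but not 35, conditional on being operational at 10: (R(20) − R(35)) / R(10).
= (3480 − 1763) / 4669 = 1717 / 4669 = 0.367745.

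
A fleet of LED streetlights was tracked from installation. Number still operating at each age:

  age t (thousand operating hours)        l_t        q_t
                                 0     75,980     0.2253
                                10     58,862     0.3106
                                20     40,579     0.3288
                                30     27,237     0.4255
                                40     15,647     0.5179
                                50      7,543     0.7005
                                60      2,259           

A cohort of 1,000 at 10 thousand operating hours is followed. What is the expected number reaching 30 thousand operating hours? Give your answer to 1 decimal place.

462.7

The relevant probability is 27,237/58,862 = 0.462726.
Expected number = 1,000 × 0.462726 = 462.7.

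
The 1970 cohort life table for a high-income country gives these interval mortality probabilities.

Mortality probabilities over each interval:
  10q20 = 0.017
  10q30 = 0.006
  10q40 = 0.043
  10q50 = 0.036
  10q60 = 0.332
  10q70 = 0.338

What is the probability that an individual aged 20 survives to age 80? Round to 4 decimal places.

0.3986

The overall survival probability is (1 − 0.017) × (1 − 0.006) × (1 − 0.043) × (1 − 0.036) × (1 − 0.332) × (1 − 0.338).
= 0.983 × 0.994 × 0.957 × 0.964 × 0.668 × 0.662 = 0.398624.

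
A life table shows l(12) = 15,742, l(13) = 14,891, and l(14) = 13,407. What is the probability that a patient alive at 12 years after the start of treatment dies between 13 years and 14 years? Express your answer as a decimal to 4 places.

0.0943

This is the probability of reaching 13 but not 14, conditional on being alive at 12: (l(13) − l(14)) / l(12).
= (14,891 − 13,407) / 15,742 = 1,484 / 15,742 = 0.094270.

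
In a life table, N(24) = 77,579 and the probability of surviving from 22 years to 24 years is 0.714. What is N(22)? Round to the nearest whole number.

108654

N(22) = N(24) / p = 77,579 / 0.714 = 108654.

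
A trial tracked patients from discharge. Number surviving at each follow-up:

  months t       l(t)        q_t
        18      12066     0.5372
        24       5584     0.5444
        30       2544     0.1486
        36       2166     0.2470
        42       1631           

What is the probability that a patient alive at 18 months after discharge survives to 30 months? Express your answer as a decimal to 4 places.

0.2108

The conditional survival probability is l(30)/l(18) = 2544/12066 = 0.210840.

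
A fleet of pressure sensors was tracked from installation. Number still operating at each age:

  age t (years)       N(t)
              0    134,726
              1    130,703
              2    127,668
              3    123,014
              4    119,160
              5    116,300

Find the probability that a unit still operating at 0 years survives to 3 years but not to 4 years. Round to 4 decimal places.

0.0286

This is the probability of reaching 3 but not 4, conditional on being operational at 0: (N(3) − N(4)) / N(0).
= (123,014 − 119,160) / 134,726 = 3,854 / 134,726 = 0.028606.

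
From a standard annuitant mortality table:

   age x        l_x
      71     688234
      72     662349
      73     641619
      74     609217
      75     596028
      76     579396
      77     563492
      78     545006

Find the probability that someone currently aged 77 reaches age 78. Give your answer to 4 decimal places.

We want 1p77 = l_78/l_77.
The conditional survival probability is l_78/l_77 = 545006/563492 = 0.967194.

0.9672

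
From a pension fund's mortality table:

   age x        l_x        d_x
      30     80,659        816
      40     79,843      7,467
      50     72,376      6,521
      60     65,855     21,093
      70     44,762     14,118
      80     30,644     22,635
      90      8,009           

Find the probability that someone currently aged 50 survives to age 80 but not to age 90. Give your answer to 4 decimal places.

0.3127

We want 30|10q50 = (l_80 − l_90)/l_50.
This is the probability of reaching 80 but not 90, conditional on being alive at 50: (l_80 − l_90) / l_50.
= (30,644 − 8,009) / 72,376 = 22,635 / 72,376 = 0.312742.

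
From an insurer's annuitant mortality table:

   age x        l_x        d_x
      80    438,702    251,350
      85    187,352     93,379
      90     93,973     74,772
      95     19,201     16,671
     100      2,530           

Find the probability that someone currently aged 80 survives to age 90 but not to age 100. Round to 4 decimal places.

0.2084

This is the probability of reaching 90 but not 100, conditional on being alive at 80: (l_90 − l_100) / l_80.
= (93,973 − 2,530) / 438,702 = 91,443 / 438,702 = 0.208440.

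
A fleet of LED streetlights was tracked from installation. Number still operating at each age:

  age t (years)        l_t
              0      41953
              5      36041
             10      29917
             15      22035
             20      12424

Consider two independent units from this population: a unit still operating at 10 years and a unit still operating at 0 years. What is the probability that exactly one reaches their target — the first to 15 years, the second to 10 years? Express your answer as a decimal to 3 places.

0.399

p₁ = l_15/l_10 = 22035/29917 = 0.736538; p₂ = l_10/l_0 = 29917/41953 = 0.713108.
P(exactly one) = p₁(1−p₂) + (1−p₁)p₂ = 0.211307 + 0.187877 = 0.399184.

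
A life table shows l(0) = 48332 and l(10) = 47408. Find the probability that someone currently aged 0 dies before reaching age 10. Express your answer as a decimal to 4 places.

0.0191

P(die before 10 | alive at 0) = 1 − l(10)/l(0) = 1 − 47408/48332 = (924)/48332 = 0.019118.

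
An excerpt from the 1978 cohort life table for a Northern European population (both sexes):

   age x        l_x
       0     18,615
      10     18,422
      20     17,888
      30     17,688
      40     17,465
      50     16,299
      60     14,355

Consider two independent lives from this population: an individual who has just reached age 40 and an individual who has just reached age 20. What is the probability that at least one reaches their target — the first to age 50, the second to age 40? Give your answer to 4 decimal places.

p₁ = l_50/l_40 = 16,299/17,465 = 0.933238; p₂ = l_40/l_20 = 17,465/17,888 = 0.976353.
P(at least one) = 1 − (1−p₁)(1−p₂) = 1 − 0.066762 × 0.023647 = 0.998421.

0.9984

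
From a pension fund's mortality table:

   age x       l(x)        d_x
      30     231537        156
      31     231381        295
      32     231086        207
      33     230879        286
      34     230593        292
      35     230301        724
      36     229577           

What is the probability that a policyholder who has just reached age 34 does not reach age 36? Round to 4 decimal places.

0.0044

P(die before 36 | alive at 34) = 1 − l(36)/l(34) = 1 − 229577/230593 = (1016)/230593 = 0.004406.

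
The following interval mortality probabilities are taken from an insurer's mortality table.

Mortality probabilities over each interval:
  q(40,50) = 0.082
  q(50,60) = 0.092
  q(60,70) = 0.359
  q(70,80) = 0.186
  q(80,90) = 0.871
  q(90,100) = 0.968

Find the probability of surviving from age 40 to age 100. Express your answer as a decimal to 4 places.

The overall survival probability is (1 − 0.082) × (1 − 0.092) × (1 − 0.359) × (1 − 0.186) × (1 − 0.871) × (1 − 0.968).
= 0.918 × 0.908 × 0.641 × 0.814 × 0.129 × 0.032 = 0.001795.

0.0018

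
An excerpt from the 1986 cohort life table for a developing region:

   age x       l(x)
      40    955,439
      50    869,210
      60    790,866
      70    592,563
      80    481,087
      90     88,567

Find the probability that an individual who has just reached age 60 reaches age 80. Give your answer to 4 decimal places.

The conditional survival probability is l(80)/l(60) = 481,087/790,866 = 0.608304.

0.6083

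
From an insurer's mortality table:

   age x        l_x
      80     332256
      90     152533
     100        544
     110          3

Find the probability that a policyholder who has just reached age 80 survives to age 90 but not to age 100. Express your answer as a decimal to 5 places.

This is the probability of reaching 90 but not 100, conditional on being alive at 80: (l_90 − l_100) / l_80.
= (152533 − 544) / 332256 = 151989 / 332256 = 0.457445.

0.45745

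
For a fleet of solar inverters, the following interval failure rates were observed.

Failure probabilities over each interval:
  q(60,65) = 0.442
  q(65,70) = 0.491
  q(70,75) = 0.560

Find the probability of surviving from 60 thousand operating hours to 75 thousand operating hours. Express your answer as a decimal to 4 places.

0.1250

Chaining the interval survival probabilities: (1 − 0.442) × (1 − 0.491) × (1 − 0.560).
= 0.558 × 0.509 × 0.440 = 0.124970.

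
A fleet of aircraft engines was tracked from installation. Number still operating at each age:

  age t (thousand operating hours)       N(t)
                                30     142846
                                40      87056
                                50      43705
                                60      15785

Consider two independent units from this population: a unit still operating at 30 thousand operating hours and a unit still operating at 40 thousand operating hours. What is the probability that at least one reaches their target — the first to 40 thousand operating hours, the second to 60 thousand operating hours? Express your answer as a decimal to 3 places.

0.680

p₁ = N(40)/N(30) = 87056/142846 = 0.609440; p₂ = N(60)/N(40) = 15785/87056 = 0.181320.
P(at least one) = 1 − (1−p₁)(1−p₂) = 1 − 0.390560 × 0.818680 = 0.680256.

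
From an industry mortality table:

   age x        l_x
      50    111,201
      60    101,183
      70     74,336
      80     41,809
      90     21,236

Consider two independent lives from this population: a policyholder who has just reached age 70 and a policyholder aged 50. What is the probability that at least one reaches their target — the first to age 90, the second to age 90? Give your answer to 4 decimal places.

0.4221

p₁ = l_90/l_70 = 21,236/74,336 = 0.285676; p₂ = l_90/l_50 = 21,236/111,201 = 0.190970.
P(at least one) = 1 − (1−p₁)(1−p₂) = 1 − 0.714324 × 0.809030 = 0.422090.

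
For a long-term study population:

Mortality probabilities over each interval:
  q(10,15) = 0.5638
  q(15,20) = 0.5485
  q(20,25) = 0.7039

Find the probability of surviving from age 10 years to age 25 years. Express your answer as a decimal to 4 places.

Survival from 10 to 25 is the product of surviving each interval: (1 − 0.5638) × (1 − 0.5485) × (1 − 0.7039).
= 0.4362 × 0.4515 × 0.2961 = 0.058315.

0.0583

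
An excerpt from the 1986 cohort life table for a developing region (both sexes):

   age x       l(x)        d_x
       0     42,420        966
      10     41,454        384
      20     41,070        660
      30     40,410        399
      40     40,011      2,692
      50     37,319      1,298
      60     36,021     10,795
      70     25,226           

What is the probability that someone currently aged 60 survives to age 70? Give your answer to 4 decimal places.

0.7003

The conditional survival probability is l(70)/l(60) = 25,226/36,021 = 0.700314.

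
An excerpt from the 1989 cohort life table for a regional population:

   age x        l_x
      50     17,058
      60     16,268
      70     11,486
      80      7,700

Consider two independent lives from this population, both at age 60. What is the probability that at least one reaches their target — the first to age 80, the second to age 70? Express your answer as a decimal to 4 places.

p₁ = l_80/l_60 = 7,700/16,268 = 0.473322; p₂ = l_70/l_60 = 11,486/16,268 = 0.706049.
P(at least one) = 1 − (1−p₁)(1−p₂) = 1 − 0.526678 × 0.293951 = 0.845182.

0.8452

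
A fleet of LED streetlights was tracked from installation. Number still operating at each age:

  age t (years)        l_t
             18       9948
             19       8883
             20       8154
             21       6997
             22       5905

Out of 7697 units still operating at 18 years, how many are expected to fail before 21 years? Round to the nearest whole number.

The relevant probability is 1 − 6997/9948 = 0.296643.
Expected number = 7697 × 0.296643 = 2283.

2283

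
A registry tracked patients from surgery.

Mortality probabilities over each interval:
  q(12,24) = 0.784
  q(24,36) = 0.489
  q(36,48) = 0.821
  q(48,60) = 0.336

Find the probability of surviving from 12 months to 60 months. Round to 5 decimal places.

Chaining the interval survival probabilities: (1 − 0.784) × (1 − 0.489) × (1 − 0.821) × (1 − 0.336).
= 0.216 × 0.511 × 0.179 × 0.664 = 0.013119.

0.01312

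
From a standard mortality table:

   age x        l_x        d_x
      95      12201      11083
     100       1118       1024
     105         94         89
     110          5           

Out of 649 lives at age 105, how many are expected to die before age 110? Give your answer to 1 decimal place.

614.5

The relevant probability is 1 − 5/94 = 0.946809.
Expected number = 649 × 0.946809 = 614.5.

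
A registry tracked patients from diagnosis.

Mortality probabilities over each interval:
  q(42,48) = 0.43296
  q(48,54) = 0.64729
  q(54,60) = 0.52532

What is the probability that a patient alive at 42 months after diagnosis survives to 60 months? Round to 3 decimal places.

0.095

Survival from 42 to 60 is the product of surviving each interval: (1 − 0.43296) × (1 − 0.64729) × (1 − 0.52532).
= 0.56704 × 0.35271 × 0.47468 = 0.094936.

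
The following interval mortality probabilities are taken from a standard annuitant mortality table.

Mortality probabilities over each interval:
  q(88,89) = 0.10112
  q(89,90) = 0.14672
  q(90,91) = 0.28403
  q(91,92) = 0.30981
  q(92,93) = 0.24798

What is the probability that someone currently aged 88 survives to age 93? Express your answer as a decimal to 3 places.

0.285

P(survive 88→93) = (1 − 0.10112) × (1 − 0.14672) × (1 − 0.28403) × (1 − 0.30981) × (1 − 0.24798).
= 0.89888 × 0.85328 × 0.71597 × 0.69019 × 0.75202 = 0.285027.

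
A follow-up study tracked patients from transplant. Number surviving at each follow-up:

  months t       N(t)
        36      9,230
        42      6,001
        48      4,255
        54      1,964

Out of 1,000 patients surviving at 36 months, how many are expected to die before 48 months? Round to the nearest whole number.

539

The relevant probability is 1 − 4,255/9,230 = 0.539003.
Expected number = 1,000 × 0.539003 = 539.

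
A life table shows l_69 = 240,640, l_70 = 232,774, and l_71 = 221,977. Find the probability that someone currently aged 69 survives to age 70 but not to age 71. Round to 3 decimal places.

0.045

We want 1|1q69 = (l_70 − l_71)/l_69.
This is the probability of reaching 70 but not 71, conditional on being alive at 69: (l_70 − l_71) / l_69.
= (232,774 − 221,977) / 240,640 = 10,797 / 240,640 = 0.044868.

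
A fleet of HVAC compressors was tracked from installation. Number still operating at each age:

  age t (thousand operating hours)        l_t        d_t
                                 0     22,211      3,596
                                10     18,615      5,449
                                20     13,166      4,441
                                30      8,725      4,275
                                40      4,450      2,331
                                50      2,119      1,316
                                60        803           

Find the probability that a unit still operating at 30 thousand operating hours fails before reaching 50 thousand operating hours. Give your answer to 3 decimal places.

0.757

P(fail before 50 | operational at 30) = 1 − l_50/l_30 = 1 − 2,119/8,725 = (6,606)/8,725 = 0.757135.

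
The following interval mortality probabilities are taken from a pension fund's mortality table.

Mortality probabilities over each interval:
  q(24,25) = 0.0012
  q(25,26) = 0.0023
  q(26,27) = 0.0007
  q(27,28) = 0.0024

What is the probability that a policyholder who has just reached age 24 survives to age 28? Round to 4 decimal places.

P(survive 24→28) = (1 − 0.0012) × (1 − 0.0023) × (1 − 0.0007) × (1 − 0.0024).
= 0.9988 × 0.9977 × 0.9993 × 0.9976 = 0.993415.

0.9934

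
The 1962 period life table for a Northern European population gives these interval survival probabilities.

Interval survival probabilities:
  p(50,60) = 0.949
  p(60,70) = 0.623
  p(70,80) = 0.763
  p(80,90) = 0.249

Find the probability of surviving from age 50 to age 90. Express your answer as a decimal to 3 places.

0.112

P(survive 50→90) = 0.949 × 0.623 × 0.763 × 0.249.
= 0.112325.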